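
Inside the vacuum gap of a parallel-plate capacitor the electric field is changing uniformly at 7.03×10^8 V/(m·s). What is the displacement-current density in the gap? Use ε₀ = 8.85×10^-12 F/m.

6.22×10^-3 A/m²

J_d = ε₀ dE/dt = (8.85×10^-12)(7.03×10^8) = 6.22×10^-3 A/m².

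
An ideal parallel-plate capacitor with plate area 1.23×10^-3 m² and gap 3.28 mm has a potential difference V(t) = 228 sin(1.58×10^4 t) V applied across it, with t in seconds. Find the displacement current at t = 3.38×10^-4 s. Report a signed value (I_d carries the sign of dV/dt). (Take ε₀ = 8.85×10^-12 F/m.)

7.02×10^-6 A

dE/dt = (V₀ω/d)·cos(ωt) with ωt = 5.3404 rad: (228)(1.58×10^4)(0.5875)/(3.28×10^-3) = 6.452×10^8 V/(m·s).
I_d = ε₀ A dE/dt = (8.85×10^-12)(1.23×10^-3)(6.452×10^8) = 7.02×10^-6 A.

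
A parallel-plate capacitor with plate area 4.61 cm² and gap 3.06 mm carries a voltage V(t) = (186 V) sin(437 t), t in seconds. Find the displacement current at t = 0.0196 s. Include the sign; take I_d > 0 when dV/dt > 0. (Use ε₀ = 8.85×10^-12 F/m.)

dV/dt = (186)(437)·cos(8.5652) = -5.306×10^4 V/s.
I_d = C dV/dt with C = ε₀A/d = (8.85×10^-12)(4.61×10^-4)/(3.06×10^-3) = 1.333×10^-12 F, so I_d = (1.333×10^-12)(-5.306×10^4) = -7.07×10^-8 A.

-7.07×10^-8 A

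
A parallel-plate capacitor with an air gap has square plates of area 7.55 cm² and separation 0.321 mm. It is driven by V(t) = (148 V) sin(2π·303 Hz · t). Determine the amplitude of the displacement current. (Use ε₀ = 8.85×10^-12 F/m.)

(dE/dt)_max = V₀ω/d = 8.779×10^8 V/(m·s); ω = 2πf = 1904 rad/s.
I_d,max = ε₀ A (dE/dt)_max = (8.85×10^-12)(7.55×10^-4)(8.779×10^8) = 5.87×10^-6 A.

5.87×10^-6 A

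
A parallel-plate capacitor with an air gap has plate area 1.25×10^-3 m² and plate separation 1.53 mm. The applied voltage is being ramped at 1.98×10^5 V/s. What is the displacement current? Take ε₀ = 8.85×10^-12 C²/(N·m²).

1.43×10^-6 A

The field between the plates is E = V/d, so dE/dt = (1.98×10^5)/(1.53×10^-3 m) = 1.294×10^8 V/(m·s).
I_d = ε₀ A (dE/dt) = (8.85×10^-12)(1.25×10^-3)(1.294×10^8) = 1.43×10^-6 A.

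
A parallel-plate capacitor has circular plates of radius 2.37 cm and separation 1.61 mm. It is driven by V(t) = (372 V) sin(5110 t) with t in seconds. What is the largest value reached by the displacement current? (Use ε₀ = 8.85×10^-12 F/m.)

C = ε₀A/d = (8.85×10^-12)(1.765×10^-3)/(1.61×10^-3) = 9.702×10^-12 F; ω = 5110 rad/s.
I_d = C dV/dt, so |I_d|_max = C V₀ ω = (9.702×10^-12)(372)(5110) = 1.84×10^-5 A.

1.84×10^-5 A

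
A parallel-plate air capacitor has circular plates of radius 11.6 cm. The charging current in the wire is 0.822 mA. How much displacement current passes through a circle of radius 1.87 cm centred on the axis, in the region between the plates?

2.14×10^-5 A

By continuity the displacement current in the gap matches the conduction current: I_d = 8.22×10^-4 A.
Since J_d is uniform, the enclosed fraction is (r/R)² = 0.02599, giving I_d,enc = 2.14×10^-5 A.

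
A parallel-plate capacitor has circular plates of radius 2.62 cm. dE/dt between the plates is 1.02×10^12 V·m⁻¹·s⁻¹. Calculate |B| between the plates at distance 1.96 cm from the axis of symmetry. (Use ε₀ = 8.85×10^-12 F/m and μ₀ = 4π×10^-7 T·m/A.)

1.11×10^-7 T

Total displacement current: I_d = ε₀(πR²)(dE/dt) = (8.85×10^-12)(2.157×10^-3)(1.02×10^12) = 0.01947 A.
∮B·dl = μ₀ I_d,enc with I_d,enc = I_d r²/R² = 0.01090 A; so B = μ₀ I_d,enc/(2πr) = 1.11×10^-7 T.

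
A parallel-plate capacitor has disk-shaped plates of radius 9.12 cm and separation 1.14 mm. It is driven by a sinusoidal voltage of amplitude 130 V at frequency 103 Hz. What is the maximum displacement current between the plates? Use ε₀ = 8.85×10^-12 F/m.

1.71×10^-5 A

The displacement current equals the conduction current C dV/dt, which peaks at C V₀ ω.
With C = ε₀A/d = (8.85×10^-12)(0.02613)/(1.14×10^-3) = 2.029×10^-10 F and ω = 2πf = 647.2 rad/s, I_d,max = (2.029×10^-10)(130)(647.2) = 1.71×10^-5 A.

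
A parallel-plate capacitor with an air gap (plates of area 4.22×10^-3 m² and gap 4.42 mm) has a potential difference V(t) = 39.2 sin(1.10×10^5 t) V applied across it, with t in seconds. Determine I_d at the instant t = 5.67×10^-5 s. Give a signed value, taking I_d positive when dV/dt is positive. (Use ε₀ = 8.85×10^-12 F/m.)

dV/dt = (39.2)(1.10×10^5)·cos(6.237) = 4.307×10^6 V/s.
I_d = C dV/dt with C = ε₀A/d = (8.85×10^-12)(4.22×10^-3)/(4.42×10^-3) = 8.450×10^-12 F, so I_d = (8.450×10^-12)(4.307×10^6) = 3.64×10^-5 A.

3.64×10^-5 A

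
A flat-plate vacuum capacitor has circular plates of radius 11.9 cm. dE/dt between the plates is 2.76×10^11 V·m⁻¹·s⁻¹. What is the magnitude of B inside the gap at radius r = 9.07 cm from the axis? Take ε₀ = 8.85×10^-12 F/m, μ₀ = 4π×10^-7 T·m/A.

Through the whole plate area (πR² = 0.04449 m²), I_d = ε₀ πR² dE/dt = 0.1087 A.
For r < R the Ampère–Maxwell law gives B(2πr) = μ₀ I_d (r²/R²), so B = μ₀ I_d r/(2πR²) = (4π×10^-7)(0.1087)(0.0907)/(2π·0.119²) = 1.39×10^-7 T.

1.39×10^-7 T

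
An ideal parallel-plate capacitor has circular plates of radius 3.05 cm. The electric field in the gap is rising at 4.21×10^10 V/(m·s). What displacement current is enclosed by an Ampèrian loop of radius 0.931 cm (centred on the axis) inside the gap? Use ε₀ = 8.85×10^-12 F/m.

I_d = ε₀ dΦ_E/dt = ε₀ πR² (dE/dt) = (8.85×10^-12)(2.922×10^-3)(4.21×10^10) = 1.089×10^-3 A through the full plate area.
The field is uniform, so I_d,enc = I_d (r/R)² = (1.089×10^-3)(0.931/3.05)² = 1.01×10^-4 A.

1.01×10^-4 A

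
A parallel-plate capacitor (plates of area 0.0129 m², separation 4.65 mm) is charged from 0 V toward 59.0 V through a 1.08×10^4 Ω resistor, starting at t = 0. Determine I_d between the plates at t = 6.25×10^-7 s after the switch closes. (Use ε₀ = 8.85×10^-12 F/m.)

C = ε₀A/d = (8.85×10^-12)(0.0129)/(4.65×10^-3) = 2.455×10^-11 F and τ = RC = 2.651×10^-7 s. I_d in the gap equals the RC charging current.
I_d(t) = (V₀/R) e^(−t/τ) = 5.463×10^-3 · e^(−2.358) = 5.17×10^-4 A.

5.17×10^-4 A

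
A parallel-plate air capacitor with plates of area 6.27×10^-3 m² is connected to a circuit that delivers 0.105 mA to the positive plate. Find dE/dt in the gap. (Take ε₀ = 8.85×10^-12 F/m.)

1.89×10^9 V/(m·s)

The displacement current between the plates equals the conduction current, I_d = 0.105 mA.
Then dE/dt = I_d/(ε₀A) = 1.89×10^9 V/(m·s).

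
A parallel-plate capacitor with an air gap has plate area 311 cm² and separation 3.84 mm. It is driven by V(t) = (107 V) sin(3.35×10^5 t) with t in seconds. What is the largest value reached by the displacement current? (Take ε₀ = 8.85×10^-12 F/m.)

The displacement current equals the conduction current C dV/dt, which peaks at C V₀ ω.
With C = ε₀A/d = (8.85×10^-12)(0.0311)/(3.84×10^-3) = 7.168×10^-11 F and ω = 3.35×10^5 rad/s, I_d,max = (7.168×10^-11)(107)(3.35×10^5) = 2.57×10^-3 A.

2.57×10^-3 A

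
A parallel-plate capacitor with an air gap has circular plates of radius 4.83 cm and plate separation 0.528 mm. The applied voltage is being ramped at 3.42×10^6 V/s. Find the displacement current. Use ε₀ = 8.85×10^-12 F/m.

4.20×10^-4 A

E = V/d so dE/dt = (dV/dt)/d = 6.477×10^9 V/(m·s), and I_d = ε₀ A dE/dt = (8.85×10^-12)(7.329×10^-3)(6.477×10^9) = 4.20×10^-4 A.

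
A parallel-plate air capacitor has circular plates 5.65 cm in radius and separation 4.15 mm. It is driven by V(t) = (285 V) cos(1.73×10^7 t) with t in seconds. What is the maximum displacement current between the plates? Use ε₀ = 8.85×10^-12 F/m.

0.105 A

(dE/dt)_max = V₀ω/d = 1.188×10^12 V/(m·s); ω = 1.73×10^7 rad/s.
I_d,max = ε₀ A (dE/dt)_max = (8.85×10^-12)(0.01003)(1.188×10^12) = 0.105 A.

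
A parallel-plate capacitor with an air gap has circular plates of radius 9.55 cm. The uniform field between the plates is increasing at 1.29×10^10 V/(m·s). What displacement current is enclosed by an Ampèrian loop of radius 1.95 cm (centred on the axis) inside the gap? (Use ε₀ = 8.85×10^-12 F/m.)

1.36×10^-4 A

I_d = ε₀ dΦ_E/dt = ε₀ πR² (dE/dt) = (8.85×10^-12)(0.02865)(1.29×10^10) = 3.271×10^-3 A through the full plate area.
The field is uniform, so I_d,enc = I_d (r/R)² = (3.271×10^-3)(1.95/9.55)² = 1.36×10^-4 A.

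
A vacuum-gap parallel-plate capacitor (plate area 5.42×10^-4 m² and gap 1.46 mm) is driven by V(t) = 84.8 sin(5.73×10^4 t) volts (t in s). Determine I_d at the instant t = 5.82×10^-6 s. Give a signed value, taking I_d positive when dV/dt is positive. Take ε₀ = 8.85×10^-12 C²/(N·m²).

dE/dt = (V₀ω/d)·cos(ωt) with ωt = 0.333486 rad: (84.8)(5.73×10^4)(0.9449)/(1.46×10^-3) = 3.145×10^9 V/(m·s).
I_d = ε₀ A dE/dt = (8.85×10^-12)(5.42×10^-4)(3.145×10^9) = 1.51×10^-5 A.

1.51×10^-5 A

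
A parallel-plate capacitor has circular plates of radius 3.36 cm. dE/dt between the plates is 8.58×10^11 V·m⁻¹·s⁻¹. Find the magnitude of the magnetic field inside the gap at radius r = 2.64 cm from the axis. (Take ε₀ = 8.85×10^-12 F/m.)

1.26×10^-7 T

I_d = ε₀ dΦ_E/dt = ε₀ πR² (dE/dt) = (8.85×10^-12)(3.547×10^-3)(8.58×10^11) = 0.02693 A through the full plate area.
For r < R the Ampère–Maxwell law gives B(2πr) = μ₀ I_d (r²/R²), so B = μ₀ I_d r/(2πR²) = (4π×10^-7)(0.02693)(0.0264)/(2π·0.0336²) = 1.26×10^-7 T.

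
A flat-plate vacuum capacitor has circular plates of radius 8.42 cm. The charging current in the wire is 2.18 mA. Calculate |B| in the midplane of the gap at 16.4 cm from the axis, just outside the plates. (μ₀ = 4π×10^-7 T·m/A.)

By continuity the displacement current in the gap matches the conduction current: I_d = 2.18×10^-3 A.
With r > R the enclosed displacement current is the full I_d; B = μ₀ I_d / (2πr) = 2.66×10^-9 T.

2.66×10^-9 T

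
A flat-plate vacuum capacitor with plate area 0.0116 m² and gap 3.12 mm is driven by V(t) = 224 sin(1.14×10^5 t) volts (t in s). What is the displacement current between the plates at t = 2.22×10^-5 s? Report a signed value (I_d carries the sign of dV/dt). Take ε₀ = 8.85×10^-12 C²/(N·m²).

-6.88×10^-4 A

dV/dt = (224)(1.14×10^5)·cos(2.5308) = -2.092×10^7 V/s.
I_d = C dV/dt with C = ε₀A/d = (8.85×10^-12)(0.0116)/(3.12×10^-3) = 3.290×10^-11 F, so I_d = (3.290×10^-11)(-2.092×10^7) = -6.88×10^-4 A.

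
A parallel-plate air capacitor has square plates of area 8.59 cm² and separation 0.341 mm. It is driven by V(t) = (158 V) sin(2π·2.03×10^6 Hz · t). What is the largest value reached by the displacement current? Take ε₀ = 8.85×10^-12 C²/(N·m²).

0.0449 A

The displacement current equals the conduction current C dV/dt, which peaks at C V₀ ω.
With C = ε₀A/d = (8.85×10^-12)(8.59×10^-4)/(3.41×10^-4) = 2.229×10^-11 F and ω = 2πf = 1.275×10^7 rad/s, I_d,max = (2.229×10^-11)(158)(1.275×10^7) = 0.0449 A.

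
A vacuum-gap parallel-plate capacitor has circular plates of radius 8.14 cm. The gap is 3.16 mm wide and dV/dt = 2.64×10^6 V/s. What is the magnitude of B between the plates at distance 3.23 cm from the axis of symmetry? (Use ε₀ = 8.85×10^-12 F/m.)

I_d = C dV/dt with C = ε₀πR²/d = 5.831×10^-11 F, so I_d = (5.831×10^-11)(2.64×10^6) = 1.539×10^-4 A.
∮B·dl = μ₀ I_d,enc with I_d,enc = I_d r²/R² = 2.423×10^-5 A; so B = μ₀ I_d,enc/(2πr) = 1.50×10^-10 T.

1.50×10^-10 T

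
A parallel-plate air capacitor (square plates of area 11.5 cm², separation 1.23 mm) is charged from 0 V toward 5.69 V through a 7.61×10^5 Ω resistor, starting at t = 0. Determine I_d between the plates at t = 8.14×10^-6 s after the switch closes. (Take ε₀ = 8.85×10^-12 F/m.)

C = ε₀A/d = (8.85×10^-12)(1.15×10^-3)/(1.23×10^-3) = 8.274×10^-12 F, so τ = RC = 6.297×10^-6 s.
The conduction current is I(t) = (V₀/R) e^(−t/τ), and the displacement current between the plates equals it.
t/τ = 1.293; I_d = (5.69/7.61×10^5) · e^(−1.293) = (7.477×10^-6)(0.2744) = 2.05×10^-6 A.

2.05×10^-6 A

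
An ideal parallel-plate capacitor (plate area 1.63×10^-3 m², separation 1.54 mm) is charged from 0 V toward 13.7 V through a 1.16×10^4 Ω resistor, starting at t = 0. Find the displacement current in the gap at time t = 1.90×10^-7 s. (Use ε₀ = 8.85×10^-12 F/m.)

2.06×10^-4 A

C = ε₀A/d = (8.85×10^-12)(1.63×10^-3)/(1.54×10^-3) = 9.367×10^-12 F, so τ = RC = 1.087×10^-7 s.
The conduction current is I(t) = (V₀/R) e^(−t/τ), and the displacement current between the plates equals it.
t/τ = 1.748; I_d = (13.7/1.16×10^4) · e^(−1.748) = (1.181×10^-3)(0.1741) = 2.06×10^-4 A.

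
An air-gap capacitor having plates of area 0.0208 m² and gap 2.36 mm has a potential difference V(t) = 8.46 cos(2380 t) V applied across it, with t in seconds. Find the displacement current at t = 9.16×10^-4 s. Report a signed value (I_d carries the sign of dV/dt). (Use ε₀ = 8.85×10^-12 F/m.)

dE/dt = (V₀ω/d)·−sin(ωt) with ωt = 2.18008 rad: (8.46)(2380)(-0.8201)/(2.36×10^-3) = -6.997×10^6 V/(m·s).
I_d = ε₀ A dE/dt = (8.85×10^-12)(0.0208)(-6.997×10^6) = -1.29×10^-6 A.

-1.29×10^-6 A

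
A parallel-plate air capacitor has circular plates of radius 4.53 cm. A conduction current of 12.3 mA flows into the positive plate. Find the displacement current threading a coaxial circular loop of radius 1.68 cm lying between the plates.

By continuity the displacement current in the gap matches the conduction current: I_d = 0.0123 A.
The field is uniform, so I_d,enc = I_d (r/R)² = (0.0123)(1.68/4.53)² = 1.69×10^-3 A.

1.69×10^-3 A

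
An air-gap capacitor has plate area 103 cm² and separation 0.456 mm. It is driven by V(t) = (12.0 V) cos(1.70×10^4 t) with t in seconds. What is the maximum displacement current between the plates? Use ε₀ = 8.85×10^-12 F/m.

C = ε₀A/d = (8.85×10^-12)(0.0103)/(4.56×10^-4) = 1.999×10^-10 F; ω = 1.70×10^4 rad/s.
I_d = C dV/dt, so |I_d|_max = C V₀ ω = (1.999×10^-10)(12.0)(1.70×10^4) = 4.08×10^-5 A.

4.08×10^-5 A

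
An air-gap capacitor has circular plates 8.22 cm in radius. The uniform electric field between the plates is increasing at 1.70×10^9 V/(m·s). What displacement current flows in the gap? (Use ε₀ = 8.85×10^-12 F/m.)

3.19×10^-4 A

With a uniform field, Φ_E = EA, so I_d = ε₀ A dE/dt = 3.19×10^-4 A.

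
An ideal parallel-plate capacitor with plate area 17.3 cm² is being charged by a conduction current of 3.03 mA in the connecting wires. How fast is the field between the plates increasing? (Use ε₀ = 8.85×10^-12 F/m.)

By continuity, I_d in the gap equals the 3.03 mA flowing in the wire.
Inverting I_d = ε₀ A dE/dt gives dE/dt = 3.03×10^-3 / (8.85×10^-12 · 1.73×10^-3) = 1.98×10^11 V/(m·s).

1.98×10^11 V/(m·s)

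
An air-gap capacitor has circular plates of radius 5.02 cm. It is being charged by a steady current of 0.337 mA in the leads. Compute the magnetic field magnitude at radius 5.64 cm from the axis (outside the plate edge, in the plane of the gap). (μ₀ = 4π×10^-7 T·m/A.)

1.20×10^-9 T

By continuity the displacement current in the gap matches the conduction current: I_d = 3.37×10^-4 A.
Outside the plates the loop encloses all of I_d, so B·2πr = μ₀ I_d and B = 1.20×10^-9 T.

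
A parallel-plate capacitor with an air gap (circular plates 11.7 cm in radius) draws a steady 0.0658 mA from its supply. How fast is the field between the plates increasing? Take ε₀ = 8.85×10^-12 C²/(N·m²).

1.73×10^8 V/(m·s)

By continuity, I_d in the gap equals the 0.0658 mA flowing in the wire.
Since I_d = ε₀ A dE/dt, dE/dt = I_d/(ε₀A) = (6.58×10^-5)/((8.85×10^-12)(0.04301)) = 1.73×10^8 V/(m·s).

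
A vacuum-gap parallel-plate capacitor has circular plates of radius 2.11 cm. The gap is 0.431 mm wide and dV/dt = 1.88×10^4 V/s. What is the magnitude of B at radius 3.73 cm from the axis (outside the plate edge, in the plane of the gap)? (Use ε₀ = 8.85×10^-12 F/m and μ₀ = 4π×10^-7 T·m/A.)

dE/dt = (dV/dt)/d = 4.362×10^7 V/(m·s); I_d = ε₀(πR²)(dE/dt) = (8.85×10^-12)(1.399×10^-3)(4.362×10^7) = 5.401×10^-7 A.
For r ≥ R the full I_d is enclosed: B = μ₀ I_d/(2πr) = (4π×10^-7)(5.401×10^-7)/(2π·0.0373) = 2.90×10^-12 T.

2.90×10^-12 T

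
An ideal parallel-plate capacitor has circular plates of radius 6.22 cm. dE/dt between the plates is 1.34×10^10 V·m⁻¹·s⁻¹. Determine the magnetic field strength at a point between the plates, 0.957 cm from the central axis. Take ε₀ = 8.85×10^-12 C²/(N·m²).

7.13×10^-10 T

Through the whole plate area (πR² = 0.01215 m²), I_d = ε₀ πR² dE/dt = 1.441×10^-3 A.
∮B·dl = μ₀ I_d,enc with I_d,enc = I_d r²/R² = 3.411×10^-5 A; so B = μ₀ I_d,enc/(2πr) = 7.13×10^-10 T.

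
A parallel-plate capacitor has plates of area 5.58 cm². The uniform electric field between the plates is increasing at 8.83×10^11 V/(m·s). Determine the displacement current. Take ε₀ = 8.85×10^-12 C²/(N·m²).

With a uniform field, Φ_E = EA, so I_d = ε₀ A dE/dt = 4.36×10^-3 A.

4.36×10^-3 A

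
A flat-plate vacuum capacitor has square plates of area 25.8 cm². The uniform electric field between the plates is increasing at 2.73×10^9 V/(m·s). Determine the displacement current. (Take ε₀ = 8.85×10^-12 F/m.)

With a uniform field, Φ_E = EA, so I_d = ε₀ A dE/dt = 6.23×10^-5 A.

6.23×10^-5 A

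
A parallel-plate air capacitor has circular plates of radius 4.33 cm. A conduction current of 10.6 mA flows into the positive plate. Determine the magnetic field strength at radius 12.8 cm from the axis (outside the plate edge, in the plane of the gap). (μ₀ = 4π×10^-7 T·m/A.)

1.66×10^-8 T

By continuity the displacement current in the gap matches the conduction current: I_d = 0.0106 A.
For r ≥ R the full I_d is enclosed: B = μ₀ I_d/(2πr) = (4π×10^-7)(0.0106)/(2π·0.128) = 1.66×10^-8 T.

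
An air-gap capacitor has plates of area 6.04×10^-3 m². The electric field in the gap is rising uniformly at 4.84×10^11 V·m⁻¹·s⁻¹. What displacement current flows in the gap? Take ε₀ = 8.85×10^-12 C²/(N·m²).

With a uniform field, Φ_E = EA, so I_d = ε₀ A dE/dt = 0.0259 A.

0.0259 A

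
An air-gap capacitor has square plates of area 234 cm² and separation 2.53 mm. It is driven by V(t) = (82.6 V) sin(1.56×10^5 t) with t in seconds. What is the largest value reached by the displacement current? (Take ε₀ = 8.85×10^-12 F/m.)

1.05×10^-3 A

(dE/dt)_max = V₀ω/d = 5.093×10^9 V/(m·s); ω = 1.56×10^5 rad/s.
I_d,max = ε₀ A (dE/dt)_max = (8.85×10^-12)(0.0234)(5.093×10^9) = 1.05×10^-3 A.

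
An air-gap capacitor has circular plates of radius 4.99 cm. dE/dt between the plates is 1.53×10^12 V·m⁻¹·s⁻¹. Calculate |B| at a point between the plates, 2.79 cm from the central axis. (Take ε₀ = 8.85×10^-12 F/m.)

Through the whole plate area (πR² = 7.823×10^-3 m²), I_d = ε₀ πR² dE/dt = 0.1059 A.
∮B·dl = μ₀ I_d,enc with I_d,enc = I_d r²/R² = 0.03311 A; so B = μ₀ I_d,enc/(2πr) = 2.37×10^-7 T.

2.37×10^-7 T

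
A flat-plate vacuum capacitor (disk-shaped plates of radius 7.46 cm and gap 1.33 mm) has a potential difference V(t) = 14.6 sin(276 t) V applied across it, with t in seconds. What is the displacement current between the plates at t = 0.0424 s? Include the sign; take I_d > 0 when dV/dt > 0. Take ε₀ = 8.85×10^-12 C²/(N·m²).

3.04×10^-7 A

dE/dt = (V₀ω/d)·cos(ωt) with ωt = 11.7024 rad: (14.6)(276)(0.6494)/(1.33×10^-3) = 1.968×10^6 V/(m·s).
I_d = ε₀ A dE/dt = (8.85×10^-12)(0.01748)(1.968×10^6) = 3.04×10^-7 A.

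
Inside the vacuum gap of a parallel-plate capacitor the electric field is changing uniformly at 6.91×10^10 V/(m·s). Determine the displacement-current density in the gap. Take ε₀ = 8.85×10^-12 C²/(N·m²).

0.612 A/m²

The displacement-current density is ε₀ ∂E/∂t = (8.85×10^-12)(6.91×10^10) = 0.612 A/m².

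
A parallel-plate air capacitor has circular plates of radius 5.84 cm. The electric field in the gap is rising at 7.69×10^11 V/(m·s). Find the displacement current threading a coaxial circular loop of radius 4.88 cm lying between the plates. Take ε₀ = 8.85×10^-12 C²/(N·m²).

I_d = ε₀ dΦ_E/dt = ε₀ πR² (dE/dt) = (8.85×10^-12)(0.01071)(7.69×10^11) = 0.07289 A through the full plate area.
Through an area πr² the displacement current is I_d·(πr²/πR²) = I_d (r/R)² = 0.0509 A.

0.0509 A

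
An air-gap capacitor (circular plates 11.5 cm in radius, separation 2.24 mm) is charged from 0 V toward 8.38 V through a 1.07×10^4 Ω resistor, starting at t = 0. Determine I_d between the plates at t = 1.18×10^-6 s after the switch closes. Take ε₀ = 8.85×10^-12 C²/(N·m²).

C = ε₀A/d = (8.85×10^-12)(0.04155)/(2.24×10^-3) = 1.642×10^-10 F and τ = RC = 1.757×10^-6 s. I_d in the gap equals the RC charging current.
I_d(t) = (V₀/R) e^(−t/τ) = 7.832×10^-4 · e^(−0.6716) = 4.00×10^-4 A.

4.00×10^-4 A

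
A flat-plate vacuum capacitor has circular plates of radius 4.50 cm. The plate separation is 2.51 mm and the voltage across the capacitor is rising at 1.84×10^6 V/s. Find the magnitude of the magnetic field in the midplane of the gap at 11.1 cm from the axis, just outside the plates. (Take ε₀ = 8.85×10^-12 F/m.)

dE/dt = (dV/dt)/d = 7.331×10^8 V/(m·s); I_d = ε₀(πR²)(dE/dt) = (8.85×10^-12)(6.362×10^-3)(7.331×10^8) = 4.128×10^-5 A.
With r > R the enclosed displacement current is the full I_d; B = μ₀ I_d / (2πr) = 7.44×10^-11 T.

7.44×10^-11 T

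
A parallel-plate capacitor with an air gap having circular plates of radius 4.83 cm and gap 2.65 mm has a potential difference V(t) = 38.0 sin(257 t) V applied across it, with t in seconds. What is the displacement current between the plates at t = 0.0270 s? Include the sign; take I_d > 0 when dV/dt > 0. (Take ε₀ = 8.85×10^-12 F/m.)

C = ε₀A/d = (8.85×10^-12)(7.329×10^-3)/(2.65×10^-3) = 2.448×10^-11 F. dV/dt = V₀ω·cos(ωt); at ωt = 6.939 rad this factor is 0.7926.
I_d = C dV/dt = (2.448×10^-11)(38.0)(257)(0.7926) = 1.89×10^-7 A.

1.89×10^-7 A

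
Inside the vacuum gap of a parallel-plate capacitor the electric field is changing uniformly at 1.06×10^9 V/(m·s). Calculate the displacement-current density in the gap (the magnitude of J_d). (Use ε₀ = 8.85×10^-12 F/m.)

9.38×10^-3 A/m²

The displacement-current density is ε₀ ∂E/∂t = (8.85×10^-12)(1.06×10^9) = 9.38×10^-3 A/m².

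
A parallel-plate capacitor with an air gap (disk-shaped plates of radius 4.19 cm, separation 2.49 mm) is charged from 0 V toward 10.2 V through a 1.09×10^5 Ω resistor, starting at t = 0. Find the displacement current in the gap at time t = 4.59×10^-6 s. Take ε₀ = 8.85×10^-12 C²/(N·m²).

1.09×10^-5 A

With C = ε₀A/d = (8.85×10^-12)(5.515×10^-3)/(2.49×10^-3) = 1.960×10^-11 F, the time constant is τ = RC = 2.136×10^-6 s, so t/τ = 2.149 and e^(−t/τ) = 0.1166.
I_d = I_cond = (V₀/R) e^(−t/τ) = (9.358×10^-5)(0.1166) = 1.09×10^-5 A.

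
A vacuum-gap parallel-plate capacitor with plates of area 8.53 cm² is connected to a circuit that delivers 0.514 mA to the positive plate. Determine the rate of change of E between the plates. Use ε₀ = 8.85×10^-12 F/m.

6.81×10^10 V/(m·s)

The displacement current between the plates equals the conduction current, I_d = 0.514 mA.
Inverting I_d = ε₀ A dE/dt gives dE/dt = 5.14×10^-4 / (8.85×10^-12 · 8.53×10^-4) = 6.81×10^10 V/(m·s).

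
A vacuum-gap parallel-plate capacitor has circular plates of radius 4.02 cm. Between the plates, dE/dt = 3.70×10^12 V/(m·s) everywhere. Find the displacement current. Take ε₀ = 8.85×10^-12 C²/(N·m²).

0.166 A

The displacement current is ε₀ times dΦ_E/dt = ε₀ A dE/dt = (8.85×10^-12)(5.077×10^-3)(3.70×10^12) = 0.166 A.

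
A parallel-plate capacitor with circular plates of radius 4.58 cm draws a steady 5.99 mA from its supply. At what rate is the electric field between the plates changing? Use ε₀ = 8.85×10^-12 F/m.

The displacement current between the plates equals the conduction current, I_d = 5.99 mA.
Then dE/dt = I_d/(ε₀A) = 1.03×10^11 V/(m·s).

1.03×10^11 V/(m·s)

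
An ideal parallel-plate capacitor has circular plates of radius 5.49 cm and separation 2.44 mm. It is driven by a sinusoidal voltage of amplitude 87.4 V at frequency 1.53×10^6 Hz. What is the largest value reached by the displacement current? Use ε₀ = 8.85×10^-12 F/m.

0.0289 A

The displacement current equals the conduction current C dV/dt, which peaks at C V₀ ω.
With C = ε₀A/d = (8.85×10^-12)(9.469×10^-3)/(2.44×10^-3) = 3.434×10^-11 F and ω = 2πf = 9.613×10^6 rad/s, I_d,max = (3.434×10^-11)(87.4)(9.613×10^6) = 0.0289 A.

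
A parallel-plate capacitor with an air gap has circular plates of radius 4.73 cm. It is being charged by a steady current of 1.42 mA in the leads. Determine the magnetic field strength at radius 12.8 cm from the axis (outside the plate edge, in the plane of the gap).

2.22×10^-9 T

By continuity the displacement current in the gap matches the conduction current: I_d = 1.42×10^-3 A.
For r ≥ R the full I_d is enclosed: B = μ₀ I_d/(2πr) = (4π×10^-7)(1.42×10^-3)/(2π·0.128) = 2.22×10^-9 T.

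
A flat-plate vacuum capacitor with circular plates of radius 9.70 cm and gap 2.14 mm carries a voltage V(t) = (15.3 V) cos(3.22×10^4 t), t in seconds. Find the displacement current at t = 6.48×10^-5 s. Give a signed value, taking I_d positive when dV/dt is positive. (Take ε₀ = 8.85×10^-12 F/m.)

C = ε₀A/d = (8.85×10^-12)(0.02956)/(2.14×10^-3) = 1.222×10^-10 F. dV/dt = V₀ω·−sin(ωt); at ωt = 2.08656 rad this factor is -0.8699.
I_d = C dV/dt = (1.222×10^-10)(15.3)(3.22×10^4)(-0.8699) = -5.24×10^-5 A.

-5.24×10^-5 A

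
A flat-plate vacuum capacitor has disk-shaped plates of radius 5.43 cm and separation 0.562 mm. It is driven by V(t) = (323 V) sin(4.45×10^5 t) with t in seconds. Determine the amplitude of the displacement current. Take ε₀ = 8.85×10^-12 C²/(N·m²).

C = ε₀A/d = (8.85×10^-12)(9.263×10^-3)/(5.62×10^-4) = 1.459×10^-10 F; ω = 4.45×10^5 rad/s.
I_d = C dV/dt, so |I_d|_max = C V₀ ω = (1.459×10^-10)(323)(4.45×10^5) = 0.0210 A.

0.0210 A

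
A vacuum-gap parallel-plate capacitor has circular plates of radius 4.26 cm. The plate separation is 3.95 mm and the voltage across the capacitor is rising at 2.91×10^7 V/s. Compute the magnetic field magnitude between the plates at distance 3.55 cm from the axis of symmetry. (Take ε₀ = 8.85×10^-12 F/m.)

With E = V/d, dE/dt = 7.367×10^9 V/(m·s) and πR² = 5.701×10^-3 m², giving I_d = ε₀ πR² dE/dt = 3.717×10^-4 A.
For r < R the Ampère–Maxwell law gives B(2πr) = μ₀ I_d (r²/R²), so B = μ₀ I_d r/(2πR²) = (4π×10^-7)(3.717×10^-4)(0.0355)/(2π·0.0426²) = 1.45×10^-9 T.

1.45×10^-9 T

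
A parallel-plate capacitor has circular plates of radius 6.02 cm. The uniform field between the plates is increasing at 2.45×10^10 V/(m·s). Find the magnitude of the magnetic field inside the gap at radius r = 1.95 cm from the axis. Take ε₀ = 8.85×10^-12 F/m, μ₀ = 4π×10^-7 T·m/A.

Total displacement current: I_d = ε₀(πR²)(dE/dt) = (8.85×10^-12)(0.01139)(2.45×10^10) = 2.470×10^-3 A.
For r < R the Ampère–Maxwell law gives B(2πr) = μ₀ I_d (r²/R²), so B = μ₀ I_d r/(2πR²) = (4π×10^-7)(2.470×10^-3)(0.0195)/(2π·0.0602²) = 2.66×10^-9 T.

2.66×10^-9 T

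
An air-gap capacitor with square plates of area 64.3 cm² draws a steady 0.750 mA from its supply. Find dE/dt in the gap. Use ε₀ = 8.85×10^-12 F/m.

1.32×10^10 V/(m·s)

The displacement current between the plates equals the conduction current, I_d = 0.750 mA.
Then dE/dt = I_d/(ε₀A) = 1.32×10^10 V/(m·s).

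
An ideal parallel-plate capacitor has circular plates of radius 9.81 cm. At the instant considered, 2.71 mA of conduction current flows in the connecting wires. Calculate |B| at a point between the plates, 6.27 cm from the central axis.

3.53×10^-9 T

No conduction current crosses the gap, so I_d there equals the 2.71×10^-3 A in the leads.
∮B·dl = μ₀ I_d,enc with I_d,enc = I_d r²/R² = 1.107×10^-3 A; so B = μ₀ I_d,enc/(2πr) = 3.53×10^-9 T.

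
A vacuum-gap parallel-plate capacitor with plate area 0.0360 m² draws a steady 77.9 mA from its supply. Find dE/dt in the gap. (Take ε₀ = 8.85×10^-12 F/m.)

The displacement current between the plates equals the conduction current, I_d = 77.9 mA.
Since I_d = ε₀ A dE/dt, dE/dt = I_d/(ε₀A) = (0.0779)/((8.85×10^-12)(0.0360)) = 2.45×10^11 V/(m·s).

2.45×10^11 V/(m·s)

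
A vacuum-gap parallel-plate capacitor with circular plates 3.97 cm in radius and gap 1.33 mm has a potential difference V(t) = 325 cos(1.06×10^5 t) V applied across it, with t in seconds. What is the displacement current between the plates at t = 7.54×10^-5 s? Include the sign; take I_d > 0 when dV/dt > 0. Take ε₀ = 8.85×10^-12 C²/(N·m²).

dV/dt = (325)(1.06×10^5)·−sin(7.9924) = -3.412×10^7 V/s.
I_d = C dV/dt with C = ε₀A/d = (8.85×10^-12)(4.951×10^-3)/(1.33×10^-3) = 3.294×10^-11 F, so I_d = (3.294×10^-11)(-3.412×10^7) = -1.12×10^-3 A.

-1.12×10^-3 A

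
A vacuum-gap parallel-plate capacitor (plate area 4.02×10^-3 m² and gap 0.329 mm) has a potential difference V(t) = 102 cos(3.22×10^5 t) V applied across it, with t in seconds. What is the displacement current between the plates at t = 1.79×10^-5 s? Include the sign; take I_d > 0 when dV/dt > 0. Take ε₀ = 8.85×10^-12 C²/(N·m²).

1.76×10^-3 A

dE/dt = (V₀ω/d)·−sin(ωt) with ωt = 5.7638 rad: (102)(3.22×10^5)(0.4963)/(3.29×10^-4) = 4.955×10^10 V/(m·s).
I_d = ε₀ A dE/dt = (8.85×10^-12)(4.02×10^-3)(4.955×10^10) = 1.76×10^-3 A.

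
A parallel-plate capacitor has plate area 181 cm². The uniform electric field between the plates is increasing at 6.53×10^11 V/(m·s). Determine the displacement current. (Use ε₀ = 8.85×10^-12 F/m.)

I_d = ε₀ A (dE/dt) = (8.85×10^-12)(0.0181 m²)(6.53×10^11) = 0.105 A.

0.105 A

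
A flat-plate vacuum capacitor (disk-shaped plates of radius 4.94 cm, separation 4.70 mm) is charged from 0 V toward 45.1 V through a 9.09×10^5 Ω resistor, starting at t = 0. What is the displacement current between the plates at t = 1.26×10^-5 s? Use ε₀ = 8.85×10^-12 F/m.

C = ε₀A/d = (8.85×10^-12)(7.667×10^-3)/(4.70×10^-3) = 1.444×10^-11 F, so τ = RC = 1.313×10^-5 s.
The conduction current is I(t) = (V₀/R) e^(−t/τ), and the displacement current between the plates equals it.
t/τ = 0.9596; I_d = (45.1/9.09×10^5) · e^(−0.9596) = (4.961×10^-5)(0.3830) = 1.90×10^-5 A.

1.90×10^-5 A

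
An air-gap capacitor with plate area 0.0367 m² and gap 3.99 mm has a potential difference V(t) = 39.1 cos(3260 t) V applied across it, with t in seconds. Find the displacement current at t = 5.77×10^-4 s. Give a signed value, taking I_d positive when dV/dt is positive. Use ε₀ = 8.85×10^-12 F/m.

-9.88×10^-6 A

dE/dt = (V₀ω/d)·−sin(ωt) with ωt = 1.88102 rad: (39.1)(3260)(-0.9523)/(3.99×10^-3) = -3.042×10^7 V/(m·s).
I_d = ε₀ A dE/dt = (8.85×10^-12)(0.0367)(-3.042×10^7) = -9.88×10^-6 A.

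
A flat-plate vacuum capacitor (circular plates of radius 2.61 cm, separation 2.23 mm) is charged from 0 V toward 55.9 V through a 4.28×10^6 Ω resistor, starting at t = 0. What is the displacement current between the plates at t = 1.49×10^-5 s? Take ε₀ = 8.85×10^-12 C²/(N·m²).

C = ε₀A/d = (8.85×10^-12)(2.140×10^-3)/(2.23×10^-3) = 8.493×10^-12 F and τ = RC = 3.635×10^-5 s. I_d in the gap equals the RC charging current.
I_d(t) = (V₀/R) e^(−t/τ) = 1.306×10^-5 · e^(−0.4099) = 8.67×10^-6 A.

8.67×10^-6 A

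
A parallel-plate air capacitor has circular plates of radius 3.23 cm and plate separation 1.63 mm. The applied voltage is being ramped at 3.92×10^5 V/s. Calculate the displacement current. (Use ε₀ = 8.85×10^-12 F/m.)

6.98×10^-6 A

The field between the plates is E = V/d, so dE/dt = (3.92×10^5)/(1.63×10^-3 m) = 2.405×10^8 V/(m·s).
I_d = ε₀ A (dE/dt) = (8.85×10^-12)(3.278×10^-3)(2.405×10^8) = 6.98×10^-6 A.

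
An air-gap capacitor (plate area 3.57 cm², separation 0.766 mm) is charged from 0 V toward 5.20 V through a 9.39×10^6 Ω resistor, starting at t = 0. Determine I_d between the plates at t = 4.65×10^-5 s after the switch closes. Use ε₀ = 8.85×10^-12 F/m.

C = ε₀A/d = (8.85×10^-12)(3.57×10^-4)/(7.66×10^-4) = 4.125×10^-12 F, so τ = RC = 3.873×10^-5 s.
The conduction current is I(t) = (V₀/R) e^(−t/τ), and the displacement current between the plates equals it.
t/τ = 1.201; I_d = (5.20/9.39×10^6) · e^(−1.201) = (5.538×10^-7)(0.3009) = 1.67×10^-7 A.

1.67×10^-7 A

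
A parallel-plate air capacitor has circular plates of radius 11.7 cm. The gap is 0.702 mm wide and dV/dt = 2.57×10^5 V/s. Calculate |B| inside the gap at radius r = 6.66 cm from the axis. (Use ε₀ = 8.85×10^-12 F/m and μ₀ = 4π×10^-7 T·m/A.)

With E = V/d, dE/dt = 3.661×10^8 V/(m·s) and πR² = 0.04301 m², giving I_d = ε₀ πR² dE/dt = 1.394×10^-4 A.
For r < R the Ampère–Maxwell law gives B(2πr) = μ₀ I_d (r²/R²), so B = μ₀ I_d r/(2πR²) = (4π×10^-7)(1.394×10^-4)(0.0666)/(2π·0.117²) = 1.36×10^-10 T.

1.36×10^-10 T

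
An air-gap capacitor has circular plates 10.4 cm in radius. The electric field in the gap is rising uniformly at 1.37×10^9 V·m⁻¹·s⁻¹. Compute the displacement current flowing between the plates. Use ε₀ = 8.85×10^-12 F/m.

4.12×10^-4 A

With a uniform field, Φ_E = EA, so I_d = ε₀ A dE/dt = 4.12×10^-4 A.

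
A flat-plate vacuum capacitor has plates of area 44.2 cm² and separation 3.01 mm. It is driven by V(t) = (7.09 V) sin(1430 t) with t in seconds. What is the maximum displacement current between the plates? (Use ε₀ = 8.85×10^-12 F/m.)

1.32×10^-7 A

C = ε₀A/d = (8.85×10^-12)(4.42×10^-3)/(3.01×10^-3) = 1.300×10^-11 F; ω = 1430 rad/s.
I_d = C dV/dt, so |I_d|_max = C V₀ ω = (1.300×10^-11)(7.09)(1430) = 1.32×10^-7 A.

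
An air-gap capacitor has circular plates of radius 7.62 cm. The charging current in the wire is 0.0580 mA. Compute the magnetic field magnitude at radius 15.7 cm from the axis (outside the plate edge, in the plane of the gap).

7.39×10^-11 T

No conduction current crosses the gap, so I_d there equals the 5.80×10^-5 A in the leads.
For r ≥ R the full I_d is enclosed: B = μ₀ I_d/(2πr) = (4π×10^-7)(5.80×10^-5)/(2π·0.157) = 7.39×10^-11 T.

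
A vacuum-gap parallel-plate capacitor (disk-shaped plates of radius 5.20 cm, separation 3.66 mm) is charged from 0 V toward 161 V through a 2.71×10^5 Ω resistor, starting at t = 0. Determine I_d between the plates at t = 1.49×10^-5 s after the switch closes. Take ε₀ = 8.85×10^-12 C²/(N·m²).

4.09×10^-5 A

C = ε₀A/d = (8.85×10^-12)(8.495×10^-3)/(3.66×10^-3) = 2.054×10^-11 F, so τ = RC = 5.566×10^-6 s.
The conduction current is I(t) = (V₀/R) e^(−t/τ), and the displacement current between the plates equals it.
t/τ = 2.677; I_d = (161/2.71×10^5) · e^(−2.677) = (5.941×10^-4)(0.06877) = 4.09×10^-5 A.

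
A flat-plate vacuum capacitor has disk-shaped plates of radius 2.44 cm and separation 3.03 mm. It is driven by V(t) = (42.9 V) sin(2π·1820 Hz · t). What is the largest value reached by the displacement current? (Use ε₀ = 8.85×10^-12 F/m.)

2.68×10^-6 A

(dE/dt)_max = V₀ω/d = 1.620×10^8 V/(m·s); ω = 2πf = 1.144×10^4 rad/s.
I_d,max = ε₀ A (dE/dt)_max = (8.85×10^-12)(1.870×10^-3)(1.620×10^8) = 2.68×10^-6 A.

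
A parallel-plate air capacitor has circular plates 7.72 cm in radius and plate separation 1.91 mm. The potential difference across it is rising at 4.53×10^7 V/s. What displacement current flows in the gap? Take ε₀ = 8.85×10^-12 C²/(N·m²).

The field between the plates is E = V/d, so dE/dt = (4.53×10^7)/(1.91×10^-3 m) = 2.372×10^10 V/(m·s).
I_d = ε₀ A (dE/dt) = (8.85×10^-12)(0.01872)(2.372×10^10) = 3.93×10^-3 A.

3.93×10^-3 A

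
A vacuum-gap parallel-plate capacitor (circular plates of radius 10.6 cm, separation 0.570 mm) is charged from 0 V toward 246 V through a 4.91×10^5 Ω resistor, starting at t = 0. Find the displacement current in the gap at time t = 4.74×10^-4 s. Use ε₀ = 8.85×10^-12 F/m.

C = ε₀A/d = (8.85×10^-12)(0.03530)/(5.70×10^-4) = 5.481×10^-10 F, so τ = RC = 2.691×10^-4 s.
The conduction current is I(t) = (V₀/R) e^(−t/τ), and the displacement current between the plates equals it.
t/τ = 1.761; I_d = (246/4.91×10^5) · e^(−1.761) = (5.010×10^-4)(0.1719) = 8.61×10^-5 A.

8.61×10^-5 A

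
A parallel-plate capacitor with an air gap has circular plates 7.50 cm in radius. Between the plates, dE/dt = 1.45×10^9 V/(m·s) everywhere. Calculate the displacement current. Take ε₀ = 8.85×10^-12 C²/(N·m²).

2.27×10^-4 A

I_d = ε₀ A (dE/dt) = (8.85×10^-12)(0.01767 m²)(1.45×10^9) = 2.27×10^-4 A.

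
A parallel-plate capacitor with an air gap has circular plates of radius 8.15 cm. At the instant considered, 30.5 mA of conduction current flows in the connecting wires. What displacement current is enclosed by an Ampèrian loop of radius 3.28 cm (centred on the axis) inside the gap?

No conduction current crosses the gap, so I_d there equals the 0.0305 A in the leads.
The field is uniform, so I_d,enc = I_d (r/R)² = (0.0305)(3.28/8.15)² = 4.94×10^-3 A.

4.94×10^-3 A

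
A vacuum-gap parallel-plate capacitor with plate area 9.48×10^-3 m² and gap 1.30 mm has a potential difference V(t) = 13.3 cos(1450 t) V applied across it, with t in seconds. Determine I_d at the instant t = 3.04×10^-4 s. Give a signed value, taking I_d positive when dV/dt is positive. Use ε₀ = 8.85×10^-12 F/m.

-5.31×10^-7 A

dV/dt = (13.3)(1450)·−sin(0.4408) = -8228 V/s.
I_d = C dV/dt with C = ε₀A/d = (8.85×10^-12)(9.48×10^-3)/(1.30×10^-3) = 6.454×10^-11 F, so I_d = (6.454×10^-11)(-8228) = -5.31×10^-7 A.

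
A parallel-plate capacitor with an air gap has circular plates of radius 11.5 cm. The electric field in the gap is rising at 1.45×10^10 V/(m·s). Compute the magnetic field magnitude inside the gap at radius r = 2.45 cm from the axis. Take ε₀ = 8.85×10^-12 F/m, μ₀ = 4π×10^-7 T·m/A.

I_d = ε₀ dΦ_E/dt = ε₀ πR² (dE/dt) = (8.85×10^-12)(0.04155)(1.45×10^10) = 5.332×10^-3 A through the full plate area.
For r < R the Ampère–Maxwell law gives B(2πr) = μ₀ I_d (r²/R²), so B = μ₀ I_d r/(2πR²) = (4π×10^-7)(5.332×10^-3)(0.0245)/(2π·0.115²) = 1.98×10^-9 T.

1.98×10^-9 T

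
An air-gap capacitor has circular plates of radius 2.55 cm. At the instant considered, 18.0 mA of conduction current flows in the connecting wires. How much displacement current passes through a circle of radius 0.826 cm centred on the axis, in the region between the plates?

Between the plates the displacement current equals the wire current: I_d = 18.0 mA = 0.0180 A.
Since J_d is uniform, the enclosed fraction is (r/R)² = 0.1049, giving I_d,enc = 1.89×10^-3 A.

1.89×10^-3 A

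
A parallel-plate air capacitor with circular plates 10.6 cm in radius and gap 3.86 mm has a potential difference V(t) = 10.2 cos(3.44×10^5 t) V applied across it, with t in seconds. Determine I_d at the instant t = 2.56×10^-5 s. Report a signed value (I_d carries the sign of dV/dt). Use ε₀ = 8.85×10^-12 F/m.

-1.65×10^-4 A

dE/dt = (V₀ω/d)·−sin(ωt) with ωt = 8.8064 rad: (10.2)(3.44×10^5)(-0.5797)/(3.86×10^-3) = -5.270×10^8 V/(m·s).
I_d = ε₀ A dE/dt = (8.85×10^-12)(0.03530)(-5.270×10^8) = -1.65×10^-4 A.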